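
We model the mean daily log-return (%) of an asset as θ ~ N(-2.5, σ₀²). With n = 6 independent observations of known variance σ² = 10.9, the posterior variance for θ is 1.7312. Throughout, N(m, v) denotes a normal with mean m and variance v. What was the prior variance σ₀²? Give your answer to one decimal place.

Posterior precision equals prior precision plus data precision: 1/σ_n² = 1/σ₀² + n/σ².
So 1/σ₀² = 1/1.7312 − 6/10.9 = 0.577634 − 0.550459 = 0.027175.
Hence σ₀² = 1/0.027175 ≈ 36.8.

σ₀² = 36.8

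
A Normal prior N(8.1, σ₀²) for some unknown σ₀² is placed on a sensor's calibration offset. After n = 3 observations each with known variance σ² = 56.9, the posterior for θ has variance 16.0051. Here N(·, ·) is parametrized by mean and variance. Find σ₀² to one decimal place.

Posterior precision equals prior precision plus data precision: 1/σ_n² = 1/σ₀² + n/σ².
So 1/σ₀² = 1/16.0051 − 3/56.9 = 0.062480 − 0.052724 = 0.009756.
Hence σ₀² = 1/0.009756 ≈ 102.5.

σ₀² = 102.5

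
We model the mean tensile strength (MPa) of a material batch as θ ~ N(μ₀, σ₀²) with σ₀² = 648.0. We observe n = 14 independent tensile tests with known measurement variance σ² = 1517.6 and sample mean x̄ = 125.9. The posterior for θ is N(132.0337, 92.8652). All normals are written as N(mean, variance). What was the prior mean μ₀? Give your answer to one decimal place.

With known observation variance, the Normal–Normal posterior has precision τ_n = τ₀ + n/σ² and mean μ_n = (τ₀μ₀ + (n/σ²)x̄)/τ_n.
Here τ₀ = 1/648.0 = 0.001543 and τ_data = 14/1517.6 = 0.009225, so τ_n = 0.010768.
Rearranging for μ₀: μ₀ = (μ_n·τ_n − τ_data·x̄)/τ₀ = (132.0337·0.010768 − 0.009225·125.9) / 0.001543 = 0.260311/0.001543 ≈ 168.7.

μ₀ = 168.7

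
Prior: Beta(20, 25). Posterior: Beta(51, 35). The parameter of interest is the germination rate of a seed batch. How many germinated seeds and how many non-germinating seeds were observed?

31 germinated seeds and 10 non-germinating seeds

Beta is conjugate to the binomial likelihood: posterior = Beta(a+s, b+f).
Match parameters: s=51−20=31, f=35−25=10.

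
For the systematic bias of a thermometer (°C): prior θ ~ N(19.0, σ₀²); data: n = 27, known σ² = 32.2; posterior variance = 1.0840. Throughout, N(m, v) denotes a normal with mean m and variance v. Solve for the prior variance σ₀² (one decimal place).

For the Normal–Normal model with known σ², precisions add: τ_n = τ₀ + n/σ².
So 1/σ₀² = 1/1.0840 − 27/32.2 = 0.922509 − 0.838509 = 0.084000.
Hence σ₀² = 1/0.084000 ≈ 11.9.

σ₀² = 11.9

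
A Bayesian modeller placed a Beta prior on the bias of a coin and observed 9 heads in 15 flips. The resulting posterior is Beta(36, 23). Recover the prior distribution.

Beta(27, 17)

Under Beta–binomial conjugacy the posterior parameters are (α+s, β+f).
So α = 36 − 9 = 27 and β = 23 − 6 = 17.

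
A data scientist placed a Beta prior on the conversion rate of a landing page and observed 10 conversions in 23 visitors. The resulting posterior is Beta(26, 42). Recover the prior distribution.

Under Beta–binomial conjugacy the posterior parameters are (a+s, b+f).
Subtract the data counts: 26−10=16, 42−13=29.

Beta(16, 29)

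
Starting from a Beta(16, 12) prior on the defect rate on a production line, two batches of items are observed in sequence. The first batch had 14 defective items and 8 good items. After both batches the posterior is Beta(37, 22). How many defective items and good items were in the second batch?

7 defective items and 2 good items

Because Beta–binomial updating is additive in the counts, the combined data contributed (α_post−α_prior, β_post−β_prior) successes and failures.
Total across both batches: 37−16=21 defective items, 22−12=10 good items.
Subtract the first batch: 21−14=7 defective items and 10−8=2 good items.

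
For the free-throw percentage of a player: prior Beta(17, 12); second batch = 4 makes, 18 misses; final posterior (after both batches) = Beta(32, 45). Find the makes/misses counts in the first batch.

11 makes and 15 misses

Sequential conjugate updates are equivalent to a single update on the pooled data, so total successes = posterior α − prior α and total failures = posterior β − prior β.
Total across both batches: 32−17=15 makes, 45−12=33 misses.
Subtract the second batch: 15−4=11 makes and 33−18=15 misses.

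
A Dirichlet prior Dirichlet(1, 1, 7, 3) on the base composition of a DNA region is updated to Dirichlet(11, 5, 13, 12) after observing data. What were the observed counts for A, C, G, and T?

For a Dirichlet(α) prior with multinomial counts c, the posterior is Dirichlet(α + c) componentwise.
Counts are posterior − prior componentwise: 11−1=10, 5−1=4, 13−7=6, 12−3=9.

counts (10, 4, 6, 9)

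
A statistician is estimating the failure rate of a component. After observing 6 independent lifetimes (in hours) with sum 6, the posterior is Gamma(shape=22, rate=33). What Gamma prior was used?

Gamma(shape=16, rate=27)

For an exponential likelihood with a Gamma(α, β) prior on the rate, n observations with total T give posterior Gamma(α+n, β+T).
So α = 22 − 6 = 16 and β = 33 − 6 = 27.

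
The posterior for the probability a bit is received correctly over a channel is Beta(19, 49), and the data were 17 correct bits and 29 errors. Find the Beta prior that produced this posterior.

A Beta(α, β) prior with s successes and f failures in binomial data gives a Beta(α+s, β+f) posterior.
So α = 19 − 17 = 2 and β = 49 − 29 = 20.

Beta(2, 20)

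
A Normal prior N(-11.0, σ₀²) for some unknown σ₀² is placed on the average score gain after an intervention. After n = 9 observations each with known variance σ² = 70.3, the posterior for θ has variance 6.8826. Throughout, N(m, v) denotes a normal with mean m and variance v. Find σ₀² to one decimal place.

For the Normal–Normal model with known σ², precisions add: τ_n = τ₀ + n/σ².
So 1/σ₀² = 1/6.8826 − 9/70.3 = 0.145294 − 0.128023 = 0.017271.
Hence σ₀² = 1/0.017271 ≈ 57.9.

σ₀² = 57.9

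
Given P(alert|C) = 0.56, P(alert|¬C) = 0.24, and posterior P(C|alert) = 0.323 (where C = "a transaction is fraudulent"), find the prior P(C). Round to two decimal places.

Bayes' rule in odds form gives O(C|E) = O(C)·[P(E|C)/P(E|¬C)], hence O(C) = O(C|E)/LR.
Posterior odds = 0.323/(1−0.323) = 0.4771. LR = 0.56/0.24 = 2.3333.
Prior odds = 0.4771/2.3333 = 0.2045, so P(C) = 0.2045/(1+0.2045) ≈ 0.17.

P(C) = 0.17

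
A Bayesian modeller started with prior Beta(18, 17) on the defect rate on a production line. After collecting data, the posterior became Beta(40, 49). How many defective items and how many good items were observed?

22 defective items and 32 good items

Under Beta–binomial conjugacy the posterior parameters are (a+s, b+f).
Match parameters: s=40−18=22, f=49−17=32.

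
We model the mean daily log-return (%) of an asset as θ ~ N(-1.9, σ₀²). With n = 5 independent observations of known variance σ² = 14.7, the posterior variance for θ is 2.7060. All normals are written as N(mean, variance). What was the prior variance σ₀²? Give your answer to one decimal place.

Posterior precision equals prior precision plus data precision: 1/σ_n² = 1/σ₀² + n/σ².
So 1/σ₀² = 1/2.7060 − 5/14.7 = 0.369549 − 0.340136 = 0.029413.
Hence σ₀² = 1/0.029413 ≈ 34.0.

σ₀² = 34.0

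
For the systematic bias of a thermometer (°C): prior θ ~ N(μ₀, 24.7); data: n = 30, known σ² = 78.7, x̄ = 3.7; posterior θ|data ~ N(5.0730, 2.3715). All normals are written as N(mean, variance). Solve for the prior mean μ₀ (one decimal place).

The posterior mean is a precision-weighted average: μ_n = (τ₀μ₀ + τ_data·x̄)/(τ₀+τ_data), with τ₀=1/σ₀² and τ_data=n/σ².
Here τ₀ = 1/24.7 = 0.040486 and τ_data = 30/78.7 = 0.381194, so τ_n = 0.421680.
Rearranging for μ₀: μ₀ = (μ_n·τ_n − τ_data·x̄)/τ₀ = (5.0730·0.421680 − 0.381194·3.7) / 0.040486 = 0.728765/0.040486 ≈ 18.0.

μ₀ = 18.0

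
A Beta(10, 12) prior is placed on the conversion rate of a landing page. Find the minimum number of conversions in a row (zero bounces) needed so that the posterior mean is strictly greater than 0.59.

k = 8

After k conversions and 0 bounces the posterior is Beta(10+k, 12), with mean (10+k)/(10+12+k).
Set (10+k)/(22+k) > 0.59 and solve: k > (0.59·22 − 10)/(1 − 0.59) = 7.268.
The smallest integer exceeding 7.268 is 8, and checking k=8: (18)/(30) = 0.6000 > 0.59.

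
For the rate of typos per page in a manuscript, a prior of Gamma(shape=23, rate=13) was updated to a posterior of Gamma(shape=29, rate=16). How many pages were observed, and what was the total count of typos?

A Gamma(α, β) prior (rate parametrization) on a Poisson rate with n observations summing to S gives posterior Gamma(α+S, β+n).
Matching: Σxᵢ = 29 − 23 = 6 and n = 16 − 13 = 3.

n = 3 pages with total 6 typos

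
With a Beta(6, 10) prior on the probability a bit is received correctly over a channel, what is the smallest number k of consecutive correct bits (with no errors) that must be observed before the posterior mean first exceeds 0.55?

After k correct bits and 0 errors the posterior is Beta(6+k, 10), with mean (6+k)/(6+10+k).
Set (6+k)/(16+k) > 0.55 and solve: k > (0.55·16 − 6)/(1 − 0.55) = 6.222.
The smallest integer exceeding 6.222 is 7.

k = 7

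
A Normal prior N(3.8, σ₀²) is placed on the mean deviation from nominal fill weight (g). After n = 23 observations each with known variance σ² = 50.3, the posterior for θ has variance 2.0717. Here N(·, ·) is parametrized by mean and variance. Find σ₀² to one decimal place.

For the Normal–Normal model with known σ², precisions add: τ_n = τ₀ + n/σ².
So 1/σ₀² = 1/2.0717 − 23/50.3 = 0.482695 − 0.457256 = 0.025439.
Hence σ₀² = 1/0.025439 ≈ 39.3.

σ₀² = 39.3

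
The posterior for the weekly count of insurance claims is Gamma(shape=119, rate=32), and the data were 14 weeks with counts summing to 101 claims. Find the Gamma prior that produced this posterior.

A Gamma(α, β) prior (rate parametrization) on a Poisson rate with n observations summing to S gives posterior Gamma(α+S, β+n).
So α = 119 − 101 = 18 and β = 32 − 14 = 18.

Gamma(shape=18, rate=18)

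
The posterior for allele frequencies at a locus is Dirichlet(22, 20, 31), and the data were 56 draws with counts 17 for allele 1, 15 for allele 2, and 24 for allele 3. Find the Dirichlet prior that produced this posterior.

For a Dirichlet(α) prior with multinomial counts c, the posterior is Dirichlet(α + c) componentwise.
Subtract each count from the matching posterior parameter: 22−17=5, 20−15=5, 31−24=7.

Dirichlet(5, 5, 7)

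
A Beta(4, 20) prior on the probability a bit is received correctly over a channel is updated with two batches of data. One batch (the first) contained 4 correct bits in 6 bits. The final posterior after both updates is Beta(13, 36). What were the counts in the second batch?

5 correct bits and 14 errors

Sequential conjugate updates are equivalent to a single update on the pooled data, so total successes = posterior α − prior α and total failures = posterior β − prior β.
Total across both batches: 13−4=9 correct bits, 36−20=16 errors.
Subtract the first batch: 9−4=5 correct bits and 16−2=14 errors.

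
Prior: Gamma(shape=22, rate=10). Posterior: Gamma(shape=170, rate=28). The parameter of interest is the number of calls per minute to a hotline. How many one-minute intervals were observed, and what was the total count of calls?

Gamma–Poisson conjugacy: posterior shape = α + Σxᵢ, posterior rate = β + n.
Matching: Σxᵢ = 170 − 22 = 148 and n = 28 − 10 = 18.

n = 18 one-minute intervals with total 148 calls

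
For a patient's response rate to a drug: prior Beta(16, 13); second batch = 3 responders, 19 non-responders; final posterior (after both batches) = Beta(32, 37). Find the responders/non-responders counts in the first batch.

Because Beta–binomial updating is additive in the counts, the combined data contributed (α_post−α_prior, β_post−β_prior) successes and failures.
Total across both batches: 32−16=16 responders, 37−13=24 non-responders.
Subtract the second batch: 16−3=13 responders and 24−19=5 non-responders.

13 responders and 5 non-responders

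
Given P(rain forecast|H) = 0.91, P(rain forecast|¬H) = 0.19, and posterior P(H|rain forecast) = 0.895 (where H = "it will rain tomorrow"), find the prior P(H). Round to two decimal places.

Bayes' rule in odds form gives O(H|E) = O(H)·[P(E|H)/P(E|¬H)], hence O(H) = O(H|E)/LR.
Posterior odds = 0.895/(1−0.895) = 8.5238. LR = 0.91/0.19 = 4.7895.
Prior odds = 8.5238/4.7895 = 1.7797, so P(H) = 1.7797/(1+1.7797) ≈ 0.64.

P(H) = 0.64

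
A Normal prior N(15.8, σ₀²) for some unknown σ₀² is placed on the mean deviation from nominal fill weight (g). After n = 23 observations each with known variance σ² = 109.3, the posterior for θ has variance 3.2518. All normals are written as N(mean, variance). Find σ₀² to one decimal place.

Posterior precision equals prior precision plus data precision: 1/σ_n² = 1/σ₀² + n/σ².
So 1/σ₀² = 1/3.2518 − 23/109.3 = 0.307522 − 0.210430 = 0.097092.
Hence σ₀² = 1/0.097092 ≈ 10.3.

σ₀² = 10.3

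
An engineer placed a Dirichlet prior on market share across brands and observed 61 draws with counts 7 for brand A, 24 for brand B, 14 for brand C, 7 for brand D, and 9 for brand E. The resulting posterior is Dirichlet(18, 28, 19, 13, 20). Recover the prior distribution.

For a Dirichlet(α) prior with multinomial counts c, the posterior is Dirichlet(α + c) componentwise.
Subtract each count from the matching posterior parameter: 18−7=11, 28−24=4, 19−14=5, 13−7=6, 20−9=11.

Dirichlet(11, 4, 5, 6, 11)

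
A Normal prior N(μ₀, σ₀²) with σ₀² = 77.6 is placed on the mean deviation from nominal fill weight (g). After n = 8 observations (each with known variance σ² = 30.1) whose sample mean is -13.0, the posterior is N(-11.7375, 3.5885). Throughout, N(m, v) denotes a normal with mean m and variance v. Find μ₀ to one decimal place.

The posterior mean is a precision-weighted average: μ_n = (τ₀μ₀ + τ_data·x̄)/(τ₀+τ_data), with τ₀=1/σ₀² and τ_data=n/σ².
Here τ₀ = 1/77.6 = 0.012887 and τ_data = 8/30.1 = 0.265781, so τ_n = 0.278668.
Rearranging for μ₀: μ₀ = (μ_n·τ_n − τ_data·x̄)/τ₀ = (-11.7375·0.278668 − 0.265781·-13.0) / 0.012887 = 0.184287/0.012887 ≈ 14.3.

μ₀ = 14.3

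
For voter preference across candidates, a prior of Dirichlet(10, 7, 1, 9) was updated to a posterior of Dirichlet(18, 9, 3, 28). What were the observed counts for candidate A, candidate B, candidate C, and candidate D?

For a Dirichlet(α) prior with multinomial counts c, the posterior is Dirichlet(α + c) componentwise.
Counts are posterior − prior componentwise: 18−10=8, 9−7=2, 3−1=2, 28−9=19.

counts (8, 2, 2, 19)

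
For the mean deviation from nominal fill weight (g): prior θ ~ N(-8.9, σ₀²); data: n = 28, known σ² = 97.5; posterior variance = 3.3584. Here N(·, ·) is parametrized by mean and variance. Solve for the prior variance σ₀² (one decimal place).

σ₀² = 94.5

For the Normal–Normal model with known σ², precisions add: τ_n = τ₀ + n/σ².
So 1/σ₀² = 1/3.3584 − 28/97.5 = 0.297761 − 0.287179 = 0.010582.
Hence σ₀² = 1/0.010582 ≈ 94.5.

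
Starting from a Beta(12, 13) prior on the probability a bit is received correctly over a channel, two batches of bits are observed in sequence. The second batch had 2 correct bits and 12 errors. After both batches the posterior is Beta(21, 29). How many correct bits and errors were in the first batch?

7 correct bits and 4 errors

Because Beta–binomial updating is additive in the counts, the combined data contributed (α_post−α_prior, β_post−β_prior) successes and failures.
Total across both batches: 21−12=9 correct bits, 29−13=16 errors.
Subtract the second batch: 9−2=7 correct bits and 16−12=4 errors.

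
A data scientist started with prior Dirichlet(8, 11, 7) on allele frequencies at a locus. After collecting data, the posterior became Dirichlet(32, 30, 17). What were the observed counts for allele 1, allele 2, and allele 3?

For a Dirichlet(α) prior with multinomial counts c, the posterior is Dirichlet(α + c) componentwise.
Counts are posterior − prior componentwise: 32−8=24, 30−11=19, 17−7=10.

counts (24, 19, 10)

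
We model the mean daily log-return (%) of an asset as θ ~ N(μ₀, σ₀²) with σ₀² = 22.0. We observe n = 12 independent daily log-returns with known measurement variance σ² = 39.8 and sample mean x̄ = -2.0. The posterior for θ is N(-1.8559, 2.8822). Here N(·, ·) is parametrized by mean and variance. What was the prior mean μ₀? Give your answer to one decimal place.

The posterior mean is a precision-weighted average: μ_n = (τ₀μ₀ + τ_data·x̄)/(τ₀+τ_data), with τ₀=1/σ₀² and τ_data=n/σ².
Here τ₀ = 1/22.0 = 0.045455 and τ_data = 12/39.8 = 0.301508, so τ_n = 0.346963.
Rearranging for μ₀: μ₀ = (μ_n·τ_n − τ_data·x̄)/τ₀ = (-1.8559·0.346963 − 0.301508·-2.0) / 0.045455 = -0.040913/0.045455 ≈ -0.9.

μ₀ = -0.9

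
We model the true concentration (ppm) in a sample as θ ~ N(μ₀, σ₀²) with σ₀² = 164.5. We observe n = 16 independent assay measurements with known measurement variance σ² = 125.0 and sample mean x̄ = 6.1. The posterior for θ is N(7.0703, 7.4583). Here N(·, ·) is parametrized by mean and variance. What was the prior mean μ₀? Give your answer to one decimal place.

μ₀ = 27.5

The posterior mean is a precision-weighted average: μ_n = (τ₀μ₀ + τ_data·x̄)/(τ₀+τ_data), with τ₀=1/σ₀² and τ_data=n/σ².
Here τ₀ = 1/164.5 = 0.006079 and τ_data = 16/125.0 = 0.128000, so τ_n = 0.134079.
Rearranging for μ₀: μ₀ = (μ_n·τ_n − τ_data·x̄)/τ₀ = (7.0703·0.134079 − 0.128000·6.1) / 0.006079 = 0.167179/0.006079 ≈ 27.5.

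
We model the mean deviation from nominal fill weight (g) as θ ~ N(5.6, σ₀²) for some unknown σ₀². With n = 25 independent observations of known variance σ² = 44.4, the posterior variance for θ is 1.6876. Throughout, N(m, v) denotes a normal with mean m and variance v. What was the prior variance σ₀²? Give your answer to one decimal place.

Posterior precision equals prior precision plus data precision: 1/σ_n² = 1/σ₀² + n/σ².
So 1/σ₀² = 1/1.6876 − 25/44.4 = 0.592557 − 0.563063 = 0.029494.
Hence σ₀² = 1/0.029494 ≈ 33.9.

σ₀² = 33.9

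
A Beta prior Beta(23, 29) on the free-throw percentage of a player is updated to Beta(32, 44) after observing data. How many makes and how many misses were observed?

Under Beta–binomial conjugacy the posterior parameters are (a+s, b+f).
So s = 32 − 23 = 9 and f = 44 − 29 = 15.

9 makes and 15 misses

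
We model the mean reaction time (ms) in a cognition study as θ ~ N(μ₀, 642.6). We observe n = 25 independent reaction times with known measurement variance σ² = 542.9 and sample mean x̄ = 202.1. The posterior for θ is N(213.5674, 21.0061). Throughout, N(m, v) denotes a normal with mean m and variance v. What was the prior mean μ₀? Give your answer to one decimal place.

μ₀ = 552.9

With known observation variance, the Normal–Normal posterior has precision τ_n = τ₀ + n/σ² and mean μ_n = (τ₀μ₀ + (n/σ²)x̄)/τ_n.
Here τ₀ = 1/642.6 = 0.001556 and τ_data = 25/542.9 = 0.046049, so τ_n = 0.047605.
Rearranging for μ₀: μ₀ = (μ_n·τ_n − τ_data·x̄)/τ₀ = (213.5674·0.047605 − 0.046049·202.1) / 0.001556 = 0.860373/0.001556 ≈ 552.9.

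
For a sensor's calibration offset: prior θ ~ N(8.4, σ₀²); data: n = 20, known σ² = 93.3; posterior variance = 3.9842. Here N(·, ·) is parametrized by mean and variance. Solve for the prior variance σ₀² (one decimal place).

σ₀² = 27.3

Posterior precision equals prior precision plus data precision: 1/σ_n² = 1/σ₀² + n/σ².
So 1/σ₀² = 1/3.9842 − 20/93.3 = 0.250991 − 0.214362 = 0.036629.
Hence σ₀² = 1/0.036629 ≈ 27.3.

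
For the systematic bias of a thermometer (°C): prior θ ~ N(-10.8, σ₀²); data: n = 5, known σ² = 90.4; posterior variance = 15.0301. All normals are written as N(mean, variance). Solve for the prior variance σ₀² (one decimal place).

σ₀² = 89.1

For the Normal–Normal model with known σ², precisions add: τ_n = τ₀ + n/σ².
So 1/σ₀² = 1/15.0301 − 5/90.4 = 0.066533 − 0.055310 = 0.011223.
Hence σ₀² = 1/0.011223 ≈ 89.1.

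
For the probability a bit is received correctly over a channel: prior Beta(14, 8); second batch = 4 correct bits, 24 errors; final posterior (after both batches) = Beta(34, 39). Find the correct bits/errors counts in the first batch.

16 correct bits and 7 errors

Because Beta–binomial updating is additive in the counts, the combined data contributed (α_post−α_prior, β_post−β_prior) successes and failures.
Total across both batches: 34−14=20 correct bits, 39−8=31 errors.
Subtract the second batch: 20−4=16 correct bits and 31−24=7 errors.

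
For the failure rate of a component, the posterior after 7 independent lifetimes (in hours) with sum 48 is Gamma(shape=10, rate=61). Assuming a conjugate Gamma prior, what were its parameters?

Gamma(shape=3, rate=13)

Gamma–exponential conjugacy: posterior shape = α + n, posterior rate = β + Σtᵢ.
So α = 10 − 7 = 3 and β = 61 − 48 = 13.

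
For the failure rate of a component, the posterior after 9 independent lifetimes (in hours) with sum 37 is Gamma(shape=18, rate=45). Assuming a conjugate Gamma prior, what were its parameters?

Gamma(shape=9, rate=8)

For an exponential likelihood with a Gamma(α, β) prior on the rate, n observations with total T give posterior Gamma(α+n, β+T).
So α = 18 − 9 = 9 and β = 45 − 37 = 8.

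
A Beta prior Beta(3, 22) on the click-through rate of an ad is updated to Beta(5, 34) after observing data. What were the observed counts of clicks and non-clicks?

Under Beta–binomial conjugacy the posterior parameters are (a+s, b+f).
Match parameters: s=5−3=2, f=34−22=12.

2 clicks and 12 non-clicks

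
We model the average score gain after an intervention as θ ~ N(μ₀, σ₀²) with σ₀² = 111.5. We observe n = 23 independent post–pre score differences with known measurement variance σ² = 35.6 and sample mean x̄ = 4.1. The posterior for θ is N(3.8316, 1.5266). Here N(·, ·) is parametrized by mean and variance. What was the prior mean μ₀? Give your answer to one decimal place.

The posterior mean is a precision-weighted average: μ_n = (τ₀μ₀ + τ_data·x̄)/(τ₀+τ_data), with τ₀=1/σ₀² and τ_data=n/σ².
Here τ₀ = 1/111.5 = 0.008969 and τ_data = 23/35.6 = 0.646067, so τ_n = 0.655036.
Rearranging for μ₀: μ₀ = (μ_n·τ_n − τ_data·x̄)/τ₀ = (3.8316·0.655036 − 0.646067·4.1) / 0.008969 = -0.139039/0.008969 ≈ -15.5.

μ₀ = -15.5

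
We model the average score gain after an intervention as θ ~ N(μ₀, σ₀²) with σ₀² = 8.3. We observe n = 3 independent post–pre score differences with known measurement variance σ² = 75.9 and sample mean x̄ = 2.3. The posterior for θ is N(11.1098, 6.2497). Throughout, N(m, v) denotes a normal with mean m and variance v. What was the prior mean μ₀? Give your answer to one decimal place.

μ₀ = 14.0

The posterior mean is a precision-weighted average: μ_n = (τ₀μ₀ + τ_data·x̄)/(τ₀+τ_data), with τ₀=1/σ₀² and τ_data=n/σ².
Here τ₀ = 1/8.3 = 0.120482 and τ_data = 3/75.9 = 0.039526, so τ_n = 0.160008.
Rearranging for μ₀: μ₀ = (μ_n·τ_n − τ_data·x̄)/τ₀ = (11.1098·0.160008 − 0.039526·2.3) / 0.120482 = 1.686747/0.120482 ≈ 14.0.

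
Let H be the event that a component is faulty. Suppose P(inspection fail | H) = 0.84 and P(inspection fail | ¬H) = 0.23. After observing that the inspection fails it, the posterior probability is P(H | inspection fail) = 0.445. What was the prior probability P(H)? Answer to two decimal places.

In odds form, posterior odds = prior odds × likelihood ratio, so prior odds = posterior odds ÷ LR.
Posterior odds = 0.445/(1−0.445) = 0.8018. LR = 0.84/0.23 = 3.6522.
Prior odds = 0.8018/3.6522 = 0.2195, so P(H) = 0.2195/(1+0.2195) ≈ 0.18.

P(H) = 0.18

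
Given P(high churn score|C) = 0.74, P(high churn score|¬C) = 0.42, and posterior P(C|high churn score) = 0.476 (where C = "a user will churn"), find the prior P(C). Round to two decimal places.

In odds form, posterior odds = prior odds × likelihood ratio, so prior odds = posterior odds ÷ LR.
Posterior odds = 0.476/(1−0.476) = 0.9084. LR = 0.74/0.42 = 1.7619.
Prior odds = 0.9084/1.7619 = 0.5156, so P(C) = 0.5156/(1+0.5156) ≈ 0.34.

P(C) = 0.34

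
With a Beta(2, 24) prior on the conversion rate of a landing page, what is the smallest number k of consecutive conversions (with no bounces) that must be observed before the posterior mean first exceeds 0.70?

After k conversions and 0 bounces the posterior is Beta(2+k, 24), with mean (2+k)/(2+24+k).
Set (2+k)/(26+k) > 0.70 and solve: k > (0.70·26 − 2)/(1 − 0.70) = 54.000.
The smallest integer exceeding 54.000 is 55.

k = 55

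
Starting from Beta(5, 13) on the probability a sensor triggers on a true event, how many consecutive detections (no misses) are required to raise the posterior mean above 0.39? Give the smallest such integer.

After k detections and 0 misses the posterior is Beta(5+k, 13), with mean (5+k)/(5+13+k).
Set (5+k)/(18+k) > 0.39 and solve: k > (0.39·18 − 5)/(1 − 0.39) = 3.311.
The smallest integer exceeding 3.311 is 4.

k = 4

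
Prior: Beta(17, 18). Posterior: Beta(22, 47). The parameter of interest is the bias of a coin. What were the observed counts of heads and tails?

5 heads and 29 tails

Under Beta–binomial conjugacy the posterior parameters are (a+s, b+f).
Match parameters: s=22−17=5, f=47−18=29.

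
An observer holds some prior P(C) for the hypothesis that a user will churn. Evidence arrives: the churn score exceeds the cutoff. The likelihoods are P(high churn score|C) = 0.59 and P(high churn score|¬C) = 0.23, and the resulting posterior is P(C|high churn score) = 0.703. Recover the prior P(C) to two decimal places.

In odds form, posterior odds = prior odds × likelihood ratio, so prior odds = posterior odds ÷ LR.
Posterior odds = 0.703/(1−0.703) = 2.3670. LR = 0.59/0.23 = 2.5652.
Prior odds = 2.3670/2.5652 = 0.9227, so P(C) = 0.9227/(1+0.9227) ≈ 0.48.

P(C) = 0.48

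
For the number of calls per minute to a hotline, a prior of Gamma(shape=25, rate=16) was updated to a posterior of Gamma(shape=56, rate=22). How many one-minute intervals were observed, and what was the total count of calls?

n = 6 one-minute intervals with total 31 calls

Gamma–Poisson conjugacy: posterior shape = α + Σxᵢ, posterior rate = β + n.
Matching: Σxᵢ = 56 − 25 = 31 and n = 22 − 16 = 6.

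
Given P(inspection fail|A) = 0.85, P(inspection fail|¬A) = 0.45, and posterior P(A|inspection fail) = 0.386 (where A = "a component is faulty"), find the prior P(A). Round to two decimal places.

P(A) = 0.25

Bayes' rule in odds form gives O(A|E) = O(A)·[P(E|A)/P(E|¬A)], hence O(A) = O(A|E)/LR.
Posterior odds = 0.386/(1−0.386) = 0.6287. LR = 0.85/0.45 = 1.8889.
Prior odds = 0.6287/1.8889 = 0.3328, so P(A) = 0.3328/(1+0.3328) ≈ 0.25.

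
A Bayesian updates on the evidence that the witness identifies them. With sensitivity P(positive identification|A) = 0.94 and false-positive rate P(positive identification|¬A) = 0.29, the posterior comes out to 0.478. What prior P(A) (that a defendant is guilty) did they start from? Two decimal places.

P(A) = 0.22

Bayes' rule in odds form gives O(A|E) = O(A)·[P(E|A)/P(E|¬A)], hence O(A) = O(A|E)/LR.
Posterior odds = 0.478/(1−0.478) = 0.9157. LR = 0.94/0.29 = 3.2414.
Prior odds = 0.9157/3.2414 = 0.2825, so P(A) = 0.2825/(1+0.2825) ≈ 0.22.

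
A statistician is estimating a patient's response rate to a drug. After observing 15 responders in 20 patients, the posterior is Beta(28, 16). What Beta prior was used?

Beta is conjugate to the binomial likelihood: posterior = Beta(a+s, b+f).
Subtract the data counts: 28−15=13, 16−5=11.

Beta(13, 11)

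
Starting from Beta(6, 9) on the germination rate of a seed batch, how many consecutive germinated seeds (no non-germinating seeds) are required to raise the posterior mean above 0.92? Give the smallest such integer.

k = 98

After k germinated seeds and 0 non-germinating seeds the posterior is Beta(6+k, 9), with mean (6+k)/(6+9+k).
Set (6+k)/(15+k) > 0.92 and solve: k > (0.92·15 − 6)/(1 − 0.92) = 97.500.
The smallest integer exceeding 97.500 is 98.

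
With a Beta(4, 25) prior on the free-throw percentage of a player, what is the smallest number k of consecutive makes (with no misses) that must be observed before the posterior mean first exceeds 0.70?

After k makes and 0 misses the posterior is Beta(4+k, 25), with mean (4+k)/(4+25+k).
Set (4+k)/(29+k) > 0.70 and solve: k > (0.70·29 − 4)/(1 − 0.70) = 54.333.
The smallest integer exceeding 54.333 is 55.

k = 55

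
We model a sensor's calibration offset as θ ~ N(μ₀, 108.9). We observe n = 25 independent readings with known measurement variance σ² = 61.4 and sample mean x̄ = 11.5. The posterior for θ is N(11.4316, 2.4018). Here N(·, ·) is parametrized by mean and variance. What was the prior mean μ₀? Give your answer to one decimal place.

μ₀ = 8.4

The posterior mean is a precision-weighted average: μ_n = (τ₀μ₀ + τ_data·x̄)/(τ₀+τ_data), with τ₀=1/σ₀² and τ_data=n/σ².
Here τ₀ = 1/108.9 = 0.009183 and τ_data = 25/61.4 = 0.407166, so τ_n = 0.416349.
Rearranging for μ₀: μ₀ = (μ_n·τ_n − τ_data·x̄)/τ₀ = (11.4316·0.416349 − 0.407166·11.5) / 0.009183 = 0.077126/0.009183 ≈ 8.4.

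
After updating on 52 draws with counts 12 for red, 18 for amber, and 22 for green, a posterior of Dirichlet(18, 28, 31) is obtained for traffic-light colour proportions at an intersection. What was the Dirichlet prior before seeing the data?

Dirichlet(6, 10, 9)

For a Dirichlet(α) prior with multinomial counts c, the posterior is Dirichlet(α + c) componentwise.
Subtract each count from the matching posterior parameter: 18−12=6, 28−18=10, 31−22=9.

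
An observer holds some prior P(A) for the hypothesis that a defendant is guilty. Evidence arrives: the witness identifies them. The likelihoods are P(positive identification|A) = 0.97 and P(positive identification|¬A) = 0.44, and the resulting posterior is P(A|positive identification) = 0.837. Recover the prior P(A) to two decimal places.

P(A) = 0.70

Bayes' rule in odds form gives O(A|E) = O(A)·[P(E|A)/P(E|¬A)], hence O(A) = O(A|E)/LR.
Posterior odds = 0.837/(1−0.837) = 5.1350. LR = 0.97/0.44 = 2.2045.
Prior odds = 5.1350/2.2045 = 2.3293, so P(A) = 2.3293/(1+2.3293) ≈ 0.70.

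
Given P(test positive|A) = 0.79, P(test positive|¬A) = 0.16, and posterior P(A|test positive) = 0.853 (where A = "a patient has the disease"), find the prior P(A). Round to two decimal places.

P(A) = 0.54

In odds form, posterior odds = prior odds × likelihood ratio, so prior odds = posterior odds ÷ LR.
Posterior odds = 0.853/(1−0.853) = 5.8027. LR = 0.79/0.16 = 4.9375.
Prior odds = 5.8027/4.9375 = 1.1752, so P(A) = 1.1752/(1+1.1752) ≈ 0.54.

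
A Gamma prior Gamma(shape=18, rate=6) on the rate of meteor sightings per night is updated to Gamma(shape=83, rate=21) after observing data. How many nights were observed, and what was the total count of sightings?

n = 15 nights with total 65 sightings

A Gamma(α, β) prior (rate parametrization) on a Poisson rate with n observations summing to S gives posterior Gamma(α+S, β+n).
Matching: Σxᵢ = 83 − 18 = 65 and n = 21 − 6 = 15.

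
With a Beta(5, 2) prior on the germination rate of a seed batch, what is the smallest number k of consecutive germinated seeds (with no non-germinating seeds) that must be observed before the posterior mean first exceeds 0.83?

After k germinated seeds and 0 non-germinating seeds the posterior is Beta(5+k, 2), with mean (5+k)/(5+2+k).
Set (5+k)/(7+k) > 0.83 and solve: k > (0.83·7 − 5)/(1 − 0.83) = 4.765.
The smallest integer exceeding 4.765 is 5.

k = 5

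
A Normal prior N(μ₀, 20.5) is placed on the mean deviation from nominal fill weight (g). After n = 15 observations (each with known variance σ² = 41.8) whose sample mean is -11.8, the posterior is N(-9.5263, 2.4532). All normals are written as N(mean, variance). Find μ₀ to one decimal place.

With known observation variance, the Normal–Normal posterior has precision τ_n = τ₀ + n/σ² and mean μ_n = (τ₀μ₀ + (n/σ²)x̄)/τ_n.
Here τ₀ = 1/20.5 = 0.048780 and τ_data = 15/41.8 = 0.358852, so τ_n = 0.407632.
Rearranging for μ₀: μ₀ = (μ_n·τ_n − τ_data·x̄)/τ₀ = (-9.5263·0.407632 − 0.358852·-11.8) / 0.048780 = 0.351229/0.048780 ≈ 7.2.

μ₀ = 7.2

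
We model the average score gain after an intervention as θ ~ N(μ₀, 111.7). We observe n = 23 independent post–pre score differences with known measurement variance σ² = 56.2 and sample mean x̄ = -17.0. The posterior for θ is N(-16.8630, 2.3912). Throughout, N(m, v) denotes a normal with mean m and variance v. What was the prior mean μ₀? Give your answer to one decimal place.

μ₀ = -10.6

With known observation variance, the Normal–Normal posterior has precision τ_n = τ₀ + n/σ² and mean μ_n = (τ₀μ₀ + (n/σ²)x̄)/τ_n.
Here τ₀ = 1/111.7 = 0.008953 and τ_data = 23/56.2 = 0.409253, so τ_n = 0.418206.
Rearranging for μ₀: μ₀ = (μ_n·τ_n − τ_data·x̄)/τ₀ = (-16.8630·0.418206 − 0.409253·-17.0) / 0.008953 = -0.094907/0.008953 ≈ -10.6.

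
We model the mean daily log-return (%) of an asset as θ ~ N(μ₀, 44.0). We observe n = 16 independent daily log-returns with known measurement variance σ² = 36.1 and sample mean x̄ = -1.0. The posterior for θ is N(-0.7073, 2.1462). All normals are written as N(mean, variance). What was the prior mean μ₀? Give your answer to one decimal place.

μ₀ = 5.0

With known observation variance, the Normal–Normal posterior has precision τ_n = τ₀ + n/σ² and mean μ_n = (τ₀μ₀ + (n/σ²)x̄)/τ_n.
Here τ₀ = 1/44.0 = 0.022727 and τ_data = 16/36.1 = 0.443213, so τ_n = 0.465940.
Rearranging for μ₀: μ₀ = (μ_n·τ_n − τ_data·x̄)/τ₀ = (-0.7073·0.465940 − 0.443213·-1.0) / 0.022727 = 0.113654/0.022727 ≈ 5.0.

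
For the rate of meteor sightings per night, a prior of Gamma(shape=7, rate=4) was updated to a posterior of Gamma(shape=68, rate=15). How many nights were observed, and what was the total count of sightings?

Gamma–Poisson conjugacy: posterior shape = α + Σxᵢ, posterior rate = β + n.
Matching: Σxᵢ = 68 − 7 = 61 and n = 15 − 4 = 11.

n = 11 nights with total 61 sightings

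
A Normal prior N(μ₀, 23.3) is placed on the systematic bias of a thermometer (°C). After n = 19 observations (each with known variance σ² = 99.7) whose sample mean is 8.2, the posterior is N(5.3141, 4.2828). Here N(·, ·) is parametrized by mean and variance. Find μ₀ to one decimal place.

With known observation variance, the Normal–Normal posterior has precision τ_n = τ₀ + n/σ² and mean μ_n = (τ₀μ₀ + (n/σ²)x̄)/τ_n.
Here τ₀ = 1/23.3 = 0.042918 and τ_data = 19/99.7 = 0.190572, so τ_n = 0.233490.
Rearranging for μ₀: μ₀ = (μ_n·τ_n − τ_data·x̄)/τ₀ = (5.3141·0.233490 − 0.190572·8.2) / 0.042918 = -0.321901/0.042918 ≈ -7.5.

μ₀ = -7.5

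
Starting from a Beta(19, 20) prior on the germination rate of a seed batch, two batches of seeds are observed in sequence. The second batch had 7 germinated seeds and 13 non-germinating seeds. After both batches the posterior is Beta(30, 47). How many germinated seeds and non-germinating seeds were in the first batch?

4 germinated seeds and 14 non-germinating seeds

Sequential conjugate updates are equivalent to a single update on the pooled data, so total successes = posterior α − prior α and total failures = posterior β − prior β.
Total across both batches: 30−19=11 germinated seeds, 47−20=27 non-germinating seeds.
Subtract the second batch: 11−7=4 germinated seeds and 27−13=14 non-germinating seeds.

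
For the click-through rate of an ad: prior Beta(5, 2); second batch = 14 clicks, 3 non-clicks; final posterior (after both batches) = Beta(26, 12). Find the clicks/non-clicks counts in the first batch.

Because Beta–binomial updating is additive in the counts, the combined data contributed (α_post−α_prior, β_post−β_prior) successes and failures.
Total across both batches: 26−5=21 clicks, 12−2=10 non-clicks.
Subtract the second batch: 21−14=7 clicks and 10−3=7 non-clicks.

7 clicks and 7 non-clicks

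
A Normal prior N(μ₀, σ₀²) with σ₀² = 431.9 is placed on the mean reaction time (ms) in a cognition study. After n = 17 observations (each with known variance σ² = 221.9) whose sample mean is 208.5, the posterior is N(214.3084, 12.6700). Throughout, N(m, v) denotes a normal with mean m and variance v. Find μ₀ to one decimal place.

μ₀ = 406.5

The posterior mean is a precision-weighted average: μ_n = (τ₀μ₀ + τ_data·x̄)/(τ₀+τ_data), with τ₀=1/σ₀² and τ_data=n/σ².
Here τ₀ = 1/431.9 = 0.002315 and τ_data = 17/221.9 = 0.076611, so τ_n = 0.078926.
Rearranging for μ₀: μ₀ = (μ_n·τ_n − τ_data·x̄)/τ₀ = (214.3084·0.078926 − 0.076611·208.5) / 0.002315 = 0.941111/0.002315 ≈ 406.5.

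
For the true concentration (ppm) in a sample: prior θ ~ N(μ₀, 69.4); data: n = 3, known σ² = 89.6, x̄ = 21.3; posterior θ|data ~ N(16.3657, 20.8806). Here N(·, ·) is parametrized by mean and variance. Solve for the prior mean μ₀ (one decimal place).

The posterior mean is a precision-weighted average: μ_n = (τ₀μ₀ + τ_data·x̄)/(τ₀+τ_data), with τ₀=1/σ₀² and τ_data=n/σ².
Here τ₀ = 1/69.4 = 0.014409 and τ_data = 3/89.6 = 0.033482, so τ_n = 0.047891.
Rearranging for μ₀: μ₀ = (μ_n·τ_n − τ_data·x̄)/τ₀ = (16.3657·0.047891 − 0.033482·21.3) / 0.014409 = 0.070603/0.014409 ≈ 4.9.

μ₀ = 4.9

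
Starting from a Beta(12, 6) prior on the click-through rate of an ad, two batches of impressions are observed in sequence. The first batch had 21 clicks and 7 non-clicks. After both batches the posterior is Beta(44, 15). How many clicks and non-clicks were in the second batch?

Sequential conjugate updates are equivalent to a single update on the pooled data, so total successes = posterior α − prior α and total failures = posterior β − prior β.
Total across both batches: 44−12=32 clicks, 15−6=9 non-clicks.
Subtract the first batch: 32−21=11 clicks and 9−7=2 non-clicks.

11 clicks and 2 non-clicks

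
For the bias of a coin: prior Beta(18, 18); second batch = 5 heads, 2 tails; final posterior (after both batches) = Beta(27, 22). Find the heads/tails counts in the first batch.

Because Beta–binomial updating is additive in the counts, the combined data contributed (α_post−α_prior, β_post−β_prior) successes and failures.
Total across both batches: 27−18=9 heads, 22−18=4 tails.
Subtract the second batch: 9−5=4 heads and 4−2=2 tails.

4 heads and 2 tails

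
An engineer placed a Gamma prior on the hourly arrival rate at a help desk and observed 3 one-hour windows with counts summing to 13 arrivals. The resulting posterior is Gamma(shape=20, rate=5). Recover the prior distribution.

Gamma(shape=7, rate=2)

A Gamma(α, β) prior (rate parametrization) on a Poisson rate with n observations summing to S gives posterior Gamma(α+S, β+n).
So α = 20 − 13 = 7 and β = 5 − 3 = 2.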